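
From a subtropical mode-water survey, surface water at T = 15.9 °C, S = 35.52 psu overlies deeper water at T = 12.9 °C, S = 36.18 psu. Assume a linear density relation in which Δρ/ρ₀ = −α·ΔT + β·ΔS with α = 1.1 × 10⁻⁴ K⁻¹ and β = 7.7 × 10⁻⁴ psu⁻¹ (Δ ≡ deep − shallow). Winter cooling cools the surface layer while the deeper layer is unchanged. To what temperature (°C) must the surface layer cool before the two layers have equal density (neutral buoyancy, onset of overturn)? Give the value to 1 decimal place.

8.3 °C

Neutral buoyancy requires Δρ = 0, i.e. −α(T_deep − T_surf′) + β(S_deep − S_surf) = 0.
T_surf′ = T_deep − (β/α)·ΔS = 12.9 − (7.7 × 10⁻⁴/1.1 × 10⁻⁴)·(+0.66) = 8.280 °C.
Cooling required: 15.9 − (8.280) = 7.620 °C.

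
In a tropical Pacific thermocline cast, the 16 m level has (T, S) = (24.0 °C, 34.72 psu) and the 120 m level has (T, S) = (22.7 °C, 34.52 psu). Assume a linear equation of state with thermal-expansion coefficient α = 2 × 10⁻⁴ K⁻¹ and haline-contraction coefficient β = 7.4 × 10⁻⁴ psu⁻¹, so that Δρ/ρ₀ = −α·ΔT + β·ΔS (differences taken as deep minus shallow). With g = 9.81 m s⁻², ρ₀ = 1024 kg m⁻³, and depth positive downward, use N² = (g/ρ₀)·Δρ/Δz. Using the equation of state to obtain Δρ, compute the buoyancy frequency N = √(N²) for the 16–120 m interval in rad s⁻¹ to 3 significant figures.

3.25 × 10⁻³ rad s⁻¹

ΔT = -1.3 K, ΔS = -0.20 psu (deep − shallow).
Δρ/ρ₀ = −αΔT + βΔS = 2.60 × 10⁻⁴ − 1.48 × 10⁻⁴ = 1.12 × 10⁻⁴, so Δρ ≈ 0.1147 kg m⁻³.
N² = (g/ρ₀)·Δρ/Δz = g·(Δρ/ρ₀)/Δz = 9.81 × 1.12 × 10⁻⁴ / 104 = 1.0565 × 10⁻⁵ s⁻².
N = √(1.0565 × 10⁻⁵) = 3.2504 × 10⁻³ rad s⁻¹ ≈ 3.25 × 10⁻³ rad s⁻¹.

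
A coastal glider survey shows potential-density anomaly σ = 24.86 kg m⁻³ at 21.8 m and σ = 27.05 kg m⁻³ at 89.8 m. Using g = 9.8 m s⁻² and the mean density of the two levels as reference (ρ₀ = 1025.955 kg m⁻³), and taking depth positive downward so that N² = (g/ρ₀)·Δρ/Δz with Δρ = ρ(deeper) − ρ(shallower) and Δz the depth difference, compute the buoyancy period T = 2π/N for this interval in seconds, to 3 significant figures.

358 s

Δρ = 1027.05 − 1024.86 = 2.19 kg m⁻³ over Δz = 89.8 − 21.8 = 68 m.
N² = (9.8/1025.955) × (2.19/68) = 3.0763 × 10⁻⁴ s⁻².
N = √(3.0763 × 10⁻⁴) = 0.017539 rad s⁻¹, so T = 2π/N = 358.24 s ≈ 358 s.
N² > 0, so the interval is statically stable.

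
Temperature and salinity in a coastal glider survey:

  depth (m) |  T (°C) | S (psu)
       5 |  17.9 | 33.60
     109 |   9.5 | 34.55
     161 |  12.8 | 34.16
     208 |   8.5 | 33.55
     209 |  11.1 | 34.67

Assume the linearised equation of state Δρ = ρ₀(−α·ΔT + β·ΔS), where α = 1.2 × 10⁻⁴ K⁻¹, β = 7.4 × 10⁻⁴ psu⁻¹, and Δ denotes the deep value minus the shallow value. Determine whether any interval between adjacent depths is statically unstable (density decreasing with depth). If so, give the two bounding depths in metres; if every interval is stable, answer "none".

Evaluate Δρ/ρ₀ = −αΔT + βΔS across each adjacent pair:
  5–109 m: −αΔT+βΔS = −(1.2 × 10⁻⁴)(-8.4)+(7.4 × 10⁻⁴)(+0.95) = 1.7 × 10⁻³ → stable
  109–161 m: −αΔT+βΔS = −(1.2 × 10⁻⁴)(+3.3)+(7.4 × 10⁻⁴)(-0.39) = -6.8 × 10⁻⁴ → UNSTABLE
  161–208 m: −αΔT+βΔS = −(1.2 × 10⁻⁴)(-4.3)+(7.4 × 10⁻⁴)(-0.61) = 6.5 × 10⁻⁵ → stable
  208–209 m: −αΔT+βΔS = −(1.2 × 10⁻⁴)(+2.6)+(7.4 × 10⁻⁴)(+1.12) = 5.2 × 10⁻⁴ → stable
The 109–161 m interval has Δρ < 0: lighter water underlies denser water.

109–161 m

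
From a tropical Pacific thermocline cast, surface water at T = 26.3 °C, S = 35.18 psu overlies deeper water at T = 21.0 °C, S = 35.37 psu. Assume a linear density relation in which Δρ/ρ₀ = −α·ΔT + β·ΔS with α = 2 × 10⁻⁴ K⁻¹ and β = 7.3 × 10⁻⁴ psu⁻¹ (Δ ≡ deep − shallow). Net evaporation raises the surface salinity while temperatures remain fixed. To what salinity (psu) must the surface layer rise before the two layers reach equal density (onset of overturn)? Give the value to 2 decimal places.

Neutral buoyancy requires −α(T_deep − T_surf) + β(S_deep − S_surf′) = 0.
S_surf′ = S_deep − (α/β)·ΔT = 35.37 − (2 × 10⁻⁴/7.3 × 10⁻⁴)·(-5.3) = 36.8221 psu.
Increase required: 36.8221 − 35.18 = 1.6421 psu.

36.82 psu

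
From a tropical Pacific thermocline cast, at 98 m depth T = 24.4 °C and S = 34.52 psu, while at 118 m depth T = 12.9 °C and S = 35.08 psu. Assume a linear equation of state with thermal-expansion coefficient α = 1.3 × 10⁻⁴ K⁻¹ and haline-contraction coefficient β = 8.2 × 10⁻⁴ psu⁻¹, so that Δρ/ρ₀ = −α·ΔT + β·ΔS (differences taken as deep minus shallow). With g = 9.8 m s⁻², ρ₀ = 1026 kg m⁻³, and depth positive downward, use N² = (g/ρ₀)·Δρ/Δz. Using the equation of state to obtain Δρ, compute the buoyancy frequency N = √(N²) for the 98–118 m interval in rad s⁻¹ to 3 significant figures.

0.0309 rad s⁻¹

ΔT = -11.5 K, ΔS = +0.56 psu (deep − shallow).
Δρ/ρ₀ = −αΔT + βΔS = 1.495 × 10⁻³ + 4.592 × 10⁻⁴ = 1.9542 × 10⁻³, so Δρ ≈ 2.005 kg m⁻³.
N² = (g/ρ₀)·Δρ/Δz = g·(Δρ/ρ₀)/Δz = 9.8 × 1.9542 × 10⁻³ / 20 = 9.5756 × 10⁻⁴ s⁻².
N = √(9.5756 × 10⁻⁴) = 0.030944 rad s⁻¹ ≈ 0.0309 rad s⁻¹.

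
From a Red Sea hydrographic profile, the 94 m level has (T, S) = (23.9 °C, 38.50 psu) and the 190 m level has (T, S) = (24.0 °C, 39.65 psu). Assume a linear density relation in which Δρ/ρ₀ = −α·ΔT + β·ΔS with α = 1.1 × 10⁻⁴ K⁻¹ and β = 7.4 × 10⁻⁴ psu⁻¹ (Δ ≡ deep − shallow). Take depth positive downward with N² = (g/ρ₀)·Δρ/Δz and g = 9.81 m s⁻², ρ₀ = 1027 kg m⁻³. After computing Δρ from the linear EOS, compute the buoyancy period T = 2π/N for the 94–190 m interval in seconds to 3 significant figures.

ΔT = +0.1 K, ΔS = +1.15 psu (deep − shallow).
Δρ/ρ₀ = −αΔT + βΔS = -1.10 × 10⁻⁵ + 8.51 × 10⁻⁴ = 8.40 × 10⁻⁴, so Δρ ≈ 0.8627 kg m⁻³.
N² = (g/ρ₀)·Δρ/Δz = g·(Δρ/ρ₀)/Δz = 9.81 × 8.40 × 10⁻⁴ / 96 = 8.5837 × 10⁻⁵ s⁻².
N = √(8.5837 × 10⁻⁵) = 9.2648 × 10⁻³ rad s⁻¹ → T = 2π/N = 678.18 s ≈ 678 s.

678 s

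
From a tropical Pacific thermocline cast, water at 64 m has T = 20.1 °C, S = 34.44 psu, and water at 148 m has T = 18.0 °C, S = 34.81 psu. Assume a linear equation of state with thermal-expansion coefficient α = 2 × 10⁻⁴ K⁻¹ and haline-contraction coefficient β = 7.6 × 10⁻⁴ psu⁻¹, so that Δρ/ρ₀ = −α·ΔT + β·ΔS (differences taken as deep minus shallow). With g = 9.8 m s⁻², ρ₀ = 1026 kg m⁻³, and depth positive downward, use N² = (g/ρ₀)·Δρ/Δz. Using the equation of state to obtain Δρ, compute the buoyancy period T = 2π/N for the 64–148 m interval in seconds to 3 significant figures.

ΔT = -2.1 K, ΔS = +0.37 psu (deep − shallow).
Δρ/ρ₀ = −αΔT + βΔS = 4.20 × 10⁻⁴ + 2.812 × 10⁻⁴ = 7.012 × 10⁻⁴, so Δρ ≈ 0.7194 kg m⁻³.
N² = (g/ρ₀)·Δρ/Δz = g·(Δρ/ρ₀)/Δz = 9.8 × 7.012 × 10⁻⁴ / 84 = 8.1807 × 10⁻⁵ s⁻².
N = √(8.1807 × 10⁻⁵) = 9.0447 × 10⁻³ rad s⁻¹ → T = 2π/N = 694.68 s ≈ 695 s.

695 s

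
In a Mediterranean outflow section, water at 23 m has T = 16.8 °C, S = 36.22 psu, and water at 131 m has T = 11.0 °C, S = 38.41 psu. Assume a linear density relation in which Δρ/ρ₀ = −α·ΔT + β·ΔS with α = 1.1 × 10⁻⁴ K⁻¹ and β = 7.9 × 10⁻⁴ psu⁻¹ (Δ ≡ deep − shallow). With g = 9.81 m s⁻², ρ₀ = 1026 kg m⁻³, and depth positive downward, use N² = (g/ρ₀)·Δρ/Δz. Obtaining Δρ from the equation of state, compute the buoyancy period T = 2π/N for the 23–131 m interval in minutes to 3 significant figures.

ΔT = -5.8 K, ΔS = +2.19 psu (deep − shallow).
Δρ/ρ₀ = −αΔT + βΔS = 6.38 × 10⁻⁴ + 1.7301 × 10⁻³ = 2.3681 × 10⁻³, so Δρ ≈ 2.430 kg m⁻³.
N² = (g/ρ₀)·Δρ/Δz = g·(Δρ/ρ₀)/Δz = 9.81 × 2.3681 × 10⁻³ / 108 = 2.1510 × 10⁻⁴ s⁻².
N = √(2.1510 × 10⁻⁴) = 0.014666 rad s⁻¹ → T = 2π/N = 428.42 s = 7.1403 min ≈ 7.14 min.

7.14 min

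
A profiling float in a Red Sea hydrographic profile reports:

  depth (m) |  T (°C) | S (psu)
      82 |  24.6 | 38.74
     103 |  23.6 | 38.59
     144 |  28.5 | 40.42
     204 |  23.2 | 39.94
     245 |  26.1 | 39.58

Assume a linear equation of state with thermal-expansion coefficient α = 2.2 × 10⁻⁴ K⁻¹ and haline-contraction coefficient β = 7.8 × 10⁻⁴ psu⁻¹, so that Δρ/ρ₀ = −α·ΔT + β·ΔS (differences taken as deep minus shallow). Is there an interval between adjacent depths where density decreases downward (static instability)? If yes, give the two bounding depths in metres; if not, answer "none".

204–245 m

Evaluate Δρ/ρ₀ = −αΔT + βΔS across each adjacent pair:
  82–103 m: −αΔT+βΔS = −(2.2 × 10⁻⁴)(-1.0)+(7.8 × 10⁻⁴)(-0.15) = 1.0 × 10⁻⁴ → stable
  103–144 m: −αΔT+βΔS = −(2.2 × 10⁻⁴)(+4.9)+(7.8 × 10⁻⁴)(+1.83) = 3.5 × 10⁻⁴ → stable
  144–204 m: −αΔT+βΔS = −(2.2 × 10⁻⁴)(-5.3)+(7.8 × 10⁻⁴)(-0.48) = 7.9 × 10⁻⁴ → stable
  204–245 m: −αΔT+βΔS = −(2.2 × 10⁻⁴)(+2.9)+(7.8 × 10⁻⁴)(-0.36) = -9.2 × 10⁻⁴ → UNSTABLE
The 204–245 m interval has Δρ < 0: lighter water underlies denser water.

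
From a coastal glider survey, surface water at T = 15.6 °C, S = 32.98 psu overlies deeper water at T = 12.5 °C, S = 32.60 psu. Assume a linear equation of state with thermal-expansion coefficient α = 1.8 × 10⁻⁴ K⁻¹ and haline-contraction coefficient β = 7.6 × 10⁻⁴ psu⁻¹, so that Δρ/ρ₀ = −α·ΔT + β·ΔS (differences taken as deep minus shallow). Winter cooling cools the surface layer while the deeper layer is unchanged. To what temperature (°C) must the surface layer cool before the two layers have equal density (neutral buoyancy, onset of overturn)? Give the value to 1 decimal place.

14.1 °C

Neutral buoyancy requires Δρ = 0, i.e. −α(T_deep − T_surf′) + β(S_deep − S_surf) = 0.
T_surf′ = T_deep − (β/α)·ΔS = 12.5 − (7.6 × 10⁻⁴/1.8 × 10⁻⁴)·(-0.38) = 14.104 °C.
Cooling required: 15.6 − (14.104) = 1.496 °C.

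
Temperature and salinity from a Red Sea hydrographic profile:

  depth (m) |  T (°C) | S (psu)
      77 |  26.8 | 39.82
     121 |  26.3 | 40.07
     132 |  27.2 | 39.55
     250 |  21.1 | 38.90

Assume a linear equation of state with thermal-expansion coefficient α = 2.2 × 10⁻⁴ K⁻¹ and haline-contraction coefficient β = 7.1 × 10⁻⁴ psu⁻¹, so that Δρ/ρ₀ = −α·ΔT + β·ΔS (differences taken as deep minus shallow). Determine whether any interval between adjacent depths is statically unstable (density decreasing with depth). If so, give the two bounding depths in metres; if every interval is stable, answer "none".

Evaluate Δρ/ρ₀ = −αΔT + βΔS across each adjacent pair:
  77–121 m: −αΔT+βΔS = −(2.2 × 10⁻⁴)(-0.5)+(7.1 × 10⁻⁴)(+0.25) = 2.9 × 10⁻⁴ → stable
  121–132 m: −αΔT+βΔS = −(2.2 × 10⁻⁴)(+0.9)+(7.1 × 10⁻⁴)(-0.52) = -5.7 × 10⁻⁴ → UNSTABLE
  132–250 m: −αΔT+βΔS = −(2.2 × 10⁻⁴)(-6.1)+(7.1 × 10⁻⁴)(-0.65) = 8.8 × 10⁻⁴ → stable
The 121–132 m interval has Δρ < 0: lighter water underlies denser water.

121–132 m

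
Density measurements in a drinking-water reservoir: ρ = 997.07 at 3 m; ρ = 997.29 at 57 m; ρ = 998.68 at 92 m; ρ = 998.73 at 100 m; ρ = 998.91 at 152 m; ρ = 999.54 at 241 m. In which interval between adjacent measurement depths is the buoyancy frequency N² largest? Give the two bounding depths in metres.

57–92 m

Compute the density gradient over each adjacent pair:
  3–57 m: Δρ/Δz = 0.22/54 = 4.1 × 10⁻³ kg m⁻⁴
  57–92 m: Δρ/Δz = 1.39/35 = 0.040 kg m⁻⁴
  92–100 m: Δρ/Δz = 0.05/8 = 6.3 × 10⁻³ kg m⁻⁴
  100–152 m: Δρ/Δz = 0.18/52 = 3.5 × 10⁻³ kg m⁻⁴
  152–241 m: Δρ/Δz = 0.63/89 = 7.1 × 10⁻³ kg m⁻⁴
The largest gradient is in the 57–92 m interval — the pycnocline.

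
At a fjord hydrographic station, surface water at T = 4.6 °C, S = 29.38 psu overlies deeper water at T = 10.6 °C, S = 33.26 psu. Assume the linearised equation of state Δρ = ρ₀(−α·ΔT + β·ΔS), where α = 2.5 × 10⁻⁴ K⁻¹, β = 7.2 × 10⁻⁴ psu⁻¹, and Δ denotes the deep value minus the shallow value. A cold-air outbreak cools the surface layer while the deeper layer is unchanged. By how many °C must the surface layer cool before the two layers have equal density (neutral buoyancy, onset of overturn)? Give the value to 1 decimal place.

Neutral buoyancy requires Δρ = 0, i.e. −α(T_deep − T_surf′) + β(S_deep − S_surf) = 0.
T_surf′ = T_deep − (β/α)·ΔS = 10.6 − (7.2 × 10⁻⁴/2.5 × 10⁻⁴)·(+3.88) = -0.574 °C.
Cooling required: 4.6 − (-0.574) = 5.174 °C.

5.2 °C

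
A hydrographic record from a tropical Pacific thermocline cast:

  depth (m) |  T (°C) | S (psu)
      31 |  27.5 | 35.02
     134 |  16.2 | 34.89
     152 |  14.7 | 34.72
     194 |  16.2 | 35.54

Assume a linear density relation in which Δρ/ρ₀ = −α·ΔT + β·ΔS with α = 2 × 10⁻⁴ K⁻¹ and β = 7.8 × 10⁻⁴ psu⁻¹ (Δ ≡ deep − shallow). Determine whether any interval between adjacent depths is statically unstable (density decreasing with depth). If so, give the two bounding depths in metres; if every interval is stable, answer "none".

none

Evaluate Δρ/ρ₀ = −αΔT + βΔS across each adjacent pair:
  31–134 m: −αΔT+βΔS = −(2 × 10⁻⁴)(-11.3)+(7.8 × 10⁻⁴)(-0.13) = 2.2 × 10⁻³ → stable
  134–152 m: −αΔT+βΔS = −(2 × 10⁻⁴)(-1.5)+(7.8 × 10⁻⁴)(-0.17) = 1.7 × 10⁻⁴ → stable
  152–194 m: −αΔT+βΔS = −(2 × 10⁻⁴)(+1.5)+(7.8 × 10⁻⁴)(+0.82) = 3.4 × 10⁻⁴ → stable
Every interval has Δρ > 0: the column is stably stratified throughout.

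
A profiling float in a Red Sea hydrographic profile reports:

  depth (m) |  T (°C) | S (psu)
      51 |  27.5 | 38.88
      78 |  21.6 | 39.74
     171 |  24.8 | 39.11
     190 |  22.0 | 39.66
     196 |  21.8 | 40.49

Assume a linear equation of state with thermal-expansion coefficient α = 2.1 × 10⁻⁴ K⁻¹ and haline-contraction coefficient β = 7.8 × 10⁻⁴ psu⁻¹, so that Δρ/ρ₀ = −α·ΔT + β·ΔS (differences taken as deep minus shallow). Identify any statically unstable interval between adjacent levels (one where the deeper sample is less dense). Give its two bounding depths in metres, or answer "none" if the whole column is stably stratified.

78–171 m

Evaluate Δρ/ρ₀ = −αΔT + βΔS across each adjacent pair:
  51–78 m: −αΔT+βΔS = −(2.1 × 10⁻⁴)(-5.9)+(7.8 × 10⁻⁴)(+0.86) = 1.9 × 10⁻³ → stable
  78–171 m: −αΔT+βΔS = −(2.1 × 10⁻⁴)(+3.2)+(7.8 × 10⁻⁴)(-0.63) = -1.2 × 10⁻³ → UNSTABLE
  171–190 m: −αΔT+βΔS = −(2.1 × 10⁻⁴)(-2.8)+(7.8 × 10⁻⁴)(+0.55) = 1.0 × 10⁻³ → stable
  190–196 m: −αΔT+βΔS = −(2.1 × 10⁻⁴)(-0.2)+(7.8 × 10⁻⁴)(+0.83) = 6.9 × 10⁻⁴ → stable
The 78–171 m interval has Δρ < 0: lighter water underlies denser water.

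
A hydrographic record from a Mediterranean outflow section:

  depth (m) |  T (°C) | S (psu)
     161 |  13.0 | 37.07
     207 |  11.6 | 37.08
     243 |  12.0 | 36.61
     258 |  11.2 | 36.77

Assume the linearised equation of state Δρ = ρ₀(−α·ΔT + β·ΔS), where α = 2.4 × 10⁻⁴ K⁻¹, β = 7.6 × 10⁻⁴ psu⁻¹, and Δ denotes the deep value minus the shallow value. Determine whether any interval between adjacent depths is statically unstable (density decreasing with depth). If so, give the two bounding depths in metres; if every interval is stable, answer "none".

207–243 m

Evaluate Δρ/ρ₀ = −αΔT + βΔS across each adjacent pair:
  161–207 m: −αΔT+βΔS = −(2.4 × 10⁻⁴)(-1.4)+(7.6 × 10⁻⁴)(+0.01) = 3.4 × 10⁻⁴ → stable
  207–243 m: −αΔT+βΔS = −(2.4 × 10⁻⁴)(+0.4)+(7.6 × 10⁻⁴)(-0.47) = -4.5 × 10⁻⁴ → UNSTABLE
  243–258 m: −αΔT+βΔS = −(2.4 × 10⁻⁴)(-0.8)+(7.6 × 10⁻⁴)(+0.16) = 3.1 × 10⁻⁴ → stable
The 207–243 m interval has Δρ < 0: lighter water underlies denser water.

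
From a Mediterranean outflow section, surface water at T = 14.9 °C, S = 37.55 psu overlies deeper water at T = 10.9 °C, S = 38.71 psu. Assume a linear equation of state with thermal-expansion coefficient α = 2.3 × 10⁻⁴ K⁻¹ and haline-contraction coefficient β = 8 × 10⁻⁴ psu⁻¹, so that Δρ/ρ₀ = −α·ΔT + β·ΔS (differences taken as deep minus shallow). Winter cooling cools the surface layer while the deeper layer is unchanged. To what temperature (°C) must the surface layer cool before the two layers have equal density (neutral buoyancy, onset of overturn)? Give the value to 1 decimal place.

Neutral buoyancy requires Δρ = 0, i.e. −α(T_deep − T_surf′) + β(S_deep − S_surf) = 0.
T_surf′ = T_deep − (β/α)·ΔS = 10.9 − (8 × 10⁻⁴/2.3 × 10⁻⁴)·(+1.16) = 6.865 °C.
Cooling required: 14.9 − (6.865) = 8.035 °C.

6.9 °C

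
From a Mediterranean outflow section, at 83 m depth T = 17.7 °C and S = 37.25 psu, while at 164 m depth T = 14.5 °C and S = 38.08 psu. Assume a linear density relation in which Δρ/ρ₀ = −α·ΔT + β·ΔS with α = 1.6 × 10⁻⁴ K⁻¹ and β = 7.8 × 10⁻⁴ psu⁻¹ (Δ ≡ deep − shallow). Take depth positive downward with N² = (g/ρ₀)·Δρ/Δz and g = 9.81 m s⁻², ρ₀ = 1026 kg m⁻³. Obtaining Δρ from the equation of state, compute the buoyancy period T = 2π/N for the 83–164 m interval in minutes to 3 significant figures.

ΔT = -3.2 K, ΔS = +0.83 psu (deep − shallow).
Δρ/ρ₀ = −αΔT + βΔS = 5.12 × 10⁻⁴ + 6.474 × 10⁻⁴ = 1.1594 × 10⁻³, so Δρ ≈ 1.190 kg m⁻³.
N² = (g/ρ₀)·Δρ/Δz = g·(Δρ/ρ₀)/Δz = 9.81 × 1.1594 × 10⁻³ / 81 = 1.4042 × 10⁻⁴ s⁻².
N = √(1.4042 × 10⁻⁴) = 0.011850 rad s⁻¹ → T = 2π/N = 530.23 s = 8.8372 min ≈ 8.84 min.

8.84 min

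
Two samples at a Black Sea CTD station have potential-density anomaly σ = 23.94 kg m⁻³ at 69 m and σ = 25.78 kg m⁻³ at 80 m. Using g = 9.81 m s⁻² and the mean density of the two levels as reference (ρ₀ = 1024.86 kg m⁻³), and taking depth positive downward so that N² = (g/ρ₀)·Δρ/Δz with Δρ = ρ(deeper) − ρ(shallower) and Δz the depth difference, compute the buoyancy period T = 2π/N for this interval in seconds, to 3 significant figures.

Δρ = 1025.78 − 1023.94 = 1.84 kg m⁻³ over Δz = 80 − 69 = 11 m.
N² = (9.81/1024.86) × (1.84/11) = 1.6011 × 10⁻³ s⁻².
N = √(1.6011 × 10⁻³) = 0.040014 rad s⁻¹, so T = 2π/N = 157.02 s ≈ 157 s.

157 s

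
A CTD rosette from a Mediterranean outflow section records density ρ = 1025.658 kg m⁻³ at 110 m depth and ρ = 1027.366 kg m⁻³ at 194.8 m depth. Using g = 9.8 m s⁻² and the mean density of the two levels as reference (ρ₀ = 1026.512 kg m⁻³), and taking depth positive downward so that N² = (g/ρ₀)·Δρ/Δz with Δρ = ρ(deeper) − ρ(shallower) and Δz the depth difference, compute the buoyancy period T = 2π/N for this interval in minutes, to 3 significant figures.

Δρ = 1027.366 − 1025.658 = 1.708 kg m⁻³ over Δz = 194.8 − 110 = 84.8 m.
N² = (9.8/1026.512) × (1.708/84.8) = 1.9229 × 10⁻⁴ s⁻².
N = √(1.9229 × 10⁻⁴) = 0.013867 rad s⁻¹, so T = 2π/N = 453.10 s = 7.5517 min ≈ 7.55 min.

7.55 min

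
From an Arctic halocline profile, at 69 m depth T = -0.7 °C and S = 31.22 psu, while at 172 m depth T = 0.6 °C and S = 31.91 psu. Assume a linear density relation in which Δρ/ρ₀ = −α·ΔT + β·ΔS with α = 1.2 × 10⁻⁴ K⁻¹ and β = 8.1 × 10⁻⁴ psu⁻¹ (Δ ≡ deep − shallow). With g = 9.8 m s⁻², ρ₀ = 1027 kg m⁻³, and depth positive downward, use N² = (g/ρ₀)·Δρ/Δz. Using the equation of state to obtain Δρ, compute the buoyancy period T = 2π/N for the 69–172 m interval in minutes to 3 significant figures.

16.9 min

ΔT = +1.3 K, ΔS = +0.69 psu (deep − shallow).
Δρ/ρ₀ = −αΔT + βΔS = -1.56 × 10⁻⁴ + 5.589 × 10⁻⁴ = 4.029 × 10⁻⁴, so Δρ ≈ 0.4138 kg m⁻³.
N² = (g/ρ₀)·Δρ/Δz = g·(Δρ/ρ₀)/Δz = 9.8 × 4.029 × 10⁻⁴ / 103 = 3.8334 × 10⁻⁵ s⁻².
N = √(3.8334 × 10⁻⁵) = 6.1914 × 10⁻³ rad s⁻¹ → T = 2π/N = 1.0148 × 10³ s = 16.913 min ≈ 16.9 min.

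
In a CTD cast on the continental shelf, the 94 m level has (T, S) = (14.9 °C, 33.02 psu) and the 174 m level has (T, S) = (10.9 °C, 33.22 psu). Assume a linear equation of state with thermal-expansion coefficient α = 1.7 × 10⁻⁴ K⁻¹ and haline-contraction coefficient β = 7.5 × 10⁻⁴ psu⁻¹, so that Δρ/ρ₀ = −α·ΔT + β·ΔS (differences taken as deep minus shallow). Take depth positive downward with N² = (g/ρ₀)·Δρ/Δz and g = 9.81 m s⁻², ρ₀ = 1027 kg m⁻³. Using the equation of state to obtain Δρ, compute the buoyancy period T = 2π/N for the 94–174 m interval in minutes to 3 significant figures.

ΔT = -4.0 K, ΔS = +0.20 psu (deep − shallow).
Δρ/ρ₀ = −αΔT + βΔS = 6.80 × 10⁻⁴ + 1.50 × 10⁻⁴ = 8.30 × 10⁻⁴, so Δρ ≈ 0.8524 kg m⁻³.
N² = (g/ρ₀)·Δρ/Δz = g·(Δρ/ρ₀)/Δz = 9.81 × 8.30 × 10⁻⁴ / 80 = 1.0178 × 10⁻⁴ s⁻².
N = √(1.0178 × 10⁻⁴) = 0.010089 rad s⁻¹ → T = 2π/N = 622.78 s = 10.380 min ≈ 10.4 min.

10.4 min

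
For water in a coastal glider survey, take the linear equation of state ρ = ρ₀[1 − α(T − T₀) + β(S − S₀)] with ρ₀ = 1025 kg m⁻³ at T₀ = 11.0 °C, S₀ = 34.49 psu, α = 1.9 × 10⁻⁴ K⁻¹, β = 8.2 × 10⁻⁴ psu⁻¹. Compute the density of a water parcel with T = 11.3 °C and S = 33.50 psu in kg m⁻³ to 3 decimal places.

1024.109 kg m⁻³

T − T₀ = +0.3 K, S − S₀ = -0.99 psu.
Bracket = 1 − α·(+0.3) + β·(-0.99) = 1 + (-8.688 × 10⁻⁴) = 0.9991312.
ρ = 1025 × 0.9991312 = 1024.109 kg m⁻³.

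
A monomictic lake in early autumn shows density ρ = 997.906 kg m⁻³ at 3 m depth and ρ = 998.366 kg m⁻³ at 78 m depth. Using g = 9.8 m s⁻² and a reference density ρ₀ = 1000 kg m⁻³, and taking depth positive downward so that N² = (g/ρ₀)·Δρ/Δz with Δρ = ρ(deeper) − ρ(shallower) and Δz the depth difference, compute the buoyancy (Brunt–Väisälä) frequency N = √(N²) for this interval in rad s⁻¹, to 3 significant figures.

Δρ = 998.366 − 997.906 = 0.460 kg m⁻³ over Δz = 78 − 3 = 75 m.
N² = (9.8/1000) × (0.460/75) = 6.0107 × 10⁻⁵ s⁻².
N = √(6.0107 × 10⁻⁵) = 7.7529 × 10⁻³ rad s⁻¹ ≈ 7.75 × 10⁻³ rad s⁻¹.

7.75 × 10⁻³ rad s⁻¹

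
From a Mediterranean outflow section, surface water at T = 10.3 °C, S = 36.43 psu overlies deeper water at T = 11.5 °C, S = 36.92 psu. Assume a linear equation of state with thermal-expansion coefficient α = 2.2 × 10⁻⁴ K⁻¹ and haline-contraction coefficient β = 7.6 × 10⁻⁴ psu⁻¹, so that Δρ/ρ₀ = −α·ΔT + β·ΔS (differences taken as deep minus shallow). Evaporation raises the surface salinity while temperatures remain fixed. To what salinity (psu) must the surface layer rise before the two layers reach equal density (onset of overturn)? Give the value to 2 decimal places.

Neutral buoyancy requires −α(T_deep − T_surf) + β(S_deep − S_surf′) = 0.
S_surf′ = S_deep − (α/β)·ΔT = 36.92 − (2.2 × 10⁻⁴/7.6 × 10⁻⁴)·(+1.2) = 36.5726 psu.
Increase required: 36.5726 − 36.43 = 0.1426 psu.

36.57 psu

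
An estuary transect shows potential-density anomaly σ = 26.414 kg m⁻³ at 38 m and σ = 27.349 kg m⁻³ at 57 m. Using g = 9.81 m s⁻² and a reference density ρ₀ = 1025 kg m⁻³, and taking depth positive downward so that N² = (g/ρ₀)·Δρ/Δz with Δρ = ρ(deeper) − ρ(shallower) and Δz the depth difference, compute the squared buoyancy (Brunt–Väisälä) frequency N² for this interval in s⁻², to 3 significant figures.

4.71 × 10⁻⁴ s⁻²

Δρ = 1027.349 − 1026.414 = 0.935 kg m⁻³ over Δz = 57 − 38 = 19 m.
N² = (9.81/1025) × (0.935/19) = 4.7098 × 10⁻⁴ s⁻² ≈ 4.71 × 10⁻⁴ s⁻².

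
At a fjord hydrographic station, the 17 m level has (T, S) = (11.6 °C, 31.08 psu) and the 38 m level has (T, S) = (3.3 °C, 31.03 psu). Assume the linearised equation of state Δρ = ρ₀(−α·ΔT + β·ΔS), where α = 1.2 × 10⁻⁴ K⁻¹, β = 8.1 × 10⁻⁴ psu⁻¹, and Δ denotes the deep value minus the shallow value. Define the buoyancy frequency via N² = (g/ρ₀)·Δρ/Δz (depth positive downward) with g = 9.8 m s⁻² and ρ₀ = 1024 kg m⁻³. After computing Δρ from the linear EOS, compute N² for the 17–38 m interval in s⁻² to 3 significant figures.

4.46 × 10⁻⁴ s⁻²

ΔT = -8.3 K, ΔS = -0.05 psu (deep − shallow).
Δρ/ρ₀ = −αΔT + βΔS = 9.96 × 10⁻⁴ − 4.05 × 10⁻⁵ = 9.555 × 10⁻⁴, so Δρ ≈ 0.9784 kg m⁻³.
N² = (g/ρ₀)·Δρ/Δz = g·(Δρ/ρ₀)/Δz = 9.8 × 9.555 × 10⁻⁴ / 21 = 4.4590 × 10⁻⁴ s⁻² ≈ 4.46 × 10⁻⁴ s⁻².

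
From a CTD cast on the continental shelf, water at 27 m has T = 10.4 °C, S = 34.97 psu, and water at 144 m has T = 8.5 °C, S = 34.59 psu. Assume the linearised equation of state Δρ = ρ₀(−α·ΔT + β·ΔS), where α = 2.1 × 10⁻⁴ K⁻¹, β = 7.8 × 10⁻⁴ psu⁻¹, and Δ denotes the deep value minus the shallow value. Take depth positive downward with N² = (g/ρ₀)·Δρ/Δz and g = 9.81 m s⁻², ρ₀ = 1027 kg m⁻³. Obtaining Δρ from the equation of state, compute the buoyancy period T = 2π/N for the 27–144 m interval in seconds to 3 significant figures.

2.14 × 10³ s

ΔT = -1.9 K, ΔS = -0.38 psu (deep − shallow).
Δρ/ρ₀ = −αΔT + βΔS = 3.99 × 10⁻⁴ − 2.964 × 10⁻⁴ = 1.026 × 10⁻⁴, so Δρ ≈ 0.1054 kg m⁻³.
N² = (g/ρ₀)·Δρ/Δz = g·(Δρ/ρ₀)/Δz = 9.81 × 1.026 × 10⁻⁴ / 117 = 8.6026 × 10⁻⁶ s⁻².
N = √(8.6026 × 10⁻⁶) = 2.9330 × 10⁻³ rad s⁻¹ → T = 2π/N = 2.1422 × 10³ s ≈ 2.14 × 10³ s.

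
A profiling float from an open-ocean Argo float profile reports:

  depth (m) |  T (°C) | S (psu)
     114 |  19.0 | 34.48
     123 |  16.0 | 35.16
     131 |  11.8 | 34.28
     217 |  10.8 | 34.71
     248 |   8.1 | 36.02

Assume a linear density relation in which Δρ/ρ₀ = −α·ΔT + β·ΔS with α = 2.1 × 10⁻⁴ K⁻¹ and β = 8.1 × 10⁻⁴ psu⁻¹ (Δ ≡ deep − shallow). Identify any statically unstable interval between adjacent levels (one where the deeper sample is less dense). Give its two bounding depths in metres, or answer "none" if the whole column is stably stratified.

Evaluate Δρ/ρ₀ = −αΔT + βΔS across each adjacent pair:
  114–123 m: −αΔT+βΔS = −(2.1 × 10⁻⁴)(-3.0)+(8.1 × 10⁻⁴)(+0.68) = 1.2 × 10⁻³ → stable
  123–131 m: −αΔT+βΔS = −(2.1 × 10⁻⁴)(-4.2)+(8.1 × 10⁻⁴)(-0.88) = 1.7 × 10⁻⁴ → stable
  131–217 m: −αΔT+βΔS = −(2.1 × 10⁻⁴)(-1.0)+(8.1 × 10⁻⁴)(+0.43) = 5.6 × 10⁻⁴ → stable
  217–248 m: −αΔT+βΔS = −(2.1 × 10⁻⁴)(-2.7)+(8.1 × 10⁻⁴)(+1.31) = 1.6 × 10⁻³ → stable
Every interval has Δρ > 0: the column is stably stratified throughout.

none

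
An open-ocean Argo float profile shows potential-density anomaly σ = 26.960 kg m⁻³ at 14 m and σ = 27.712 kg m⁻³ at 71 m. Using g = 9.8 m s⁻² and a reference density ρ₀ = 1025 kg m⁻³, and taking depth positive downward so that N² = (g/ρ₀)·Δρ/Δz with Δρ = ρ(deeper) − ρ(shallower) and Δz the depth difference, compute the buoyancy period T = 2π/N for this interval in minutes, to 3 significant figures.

9.32 min

Δρ = 1027.712 − 1026.960 = 0.752 kg m⁻³ over Δz = 71 − 14 = 57 m.
N² = (9.8/1025) × (0.752/57) = 1.2614 × 10⁻⁴ s⁻².
N = √(1.2614 × 10⁻⁴) = 0.011231 rad s⁻¹, so T = 2π/N = 559.45 s = 9.3242 min ≈ 9.32 min.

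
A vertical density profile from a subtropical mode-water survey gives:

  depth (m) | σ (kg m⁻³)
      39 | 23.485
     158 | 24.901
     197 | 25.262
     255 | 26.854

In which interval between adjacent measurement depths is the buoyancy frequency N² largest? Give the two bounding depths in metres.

Compute the density gradient over each adjacent pair:
  39–158 m: Δρ/Δz = 1.416/119 = 0.012 kg m⁻⁴
  158–197 m: Δρ/Δz = 0.361/39 = 9.3 × 10⁻³ kg m⁻⁴
  197–255 m: Δρ/Δz = 1.592/58 = 0.027 kg m⁻⁴
The largest gradient is in the 197–255 m interval — the pycnocline.

197–255 m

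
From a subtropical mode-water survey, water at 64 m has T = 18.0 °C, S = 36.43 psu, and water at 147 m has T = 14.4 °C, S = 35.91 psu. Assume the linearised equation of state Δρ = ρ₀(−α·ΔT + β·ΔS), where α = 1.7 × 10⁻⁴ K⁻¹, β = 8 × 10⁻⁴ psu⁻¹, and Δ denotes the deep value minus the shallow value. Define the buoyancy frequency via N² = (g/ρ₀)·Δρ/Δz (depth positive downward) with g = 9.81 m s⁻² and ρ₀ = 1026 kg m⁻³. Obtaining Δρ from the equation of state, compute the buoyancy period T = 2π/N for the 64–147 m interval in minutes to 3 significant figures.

21.8 min

ΔT = -3.6 K, ΔS = -0.52 psu (deep − shallow).
Δρ/ρ₀ = −αΔT + βΔS = 6.12 × 10⁻⁴ − 4.16 × 10⁻⁴ = 1.96 × 10⁻⁴, so Δρ ≈ 0.2011 kg m⁻³.
N² = (g/ρ₀)·Δρ/Δz = g·(Δρ/ρ₀)/Δz = 9.81 × 1.96 × 10⁻⁴ / 83 = 2.3166 × 10⁻⁵ s⁻².
N = √(2.3166 × 10⁻⁵) = 4.8131 × 10⁻³ rad s⁻¹ → T = 2π/N = 1.3054 × 10³ s = 21.757 min ≈ 21.8 min.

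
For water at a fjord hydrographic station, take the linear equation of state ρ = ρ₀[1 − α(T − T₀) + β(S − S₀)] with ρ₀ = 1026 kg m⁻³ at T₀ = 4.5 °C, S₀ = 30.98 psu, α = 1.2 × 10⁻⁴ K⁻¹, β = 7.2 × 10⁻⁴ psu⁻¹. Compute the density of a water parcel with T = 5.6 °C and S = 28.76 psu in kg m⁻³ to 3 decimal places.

1024.225 kg m⁻³

T − T₀ = +1.1 K, S − S₀ = -2.22 psu.
Bracket = 1 − α·(+1.1) + β·(-2.22) = 1 + (-1.7304 × 10⁻³) = 0.9982696.
ρ = 1026 × 0.9982696 = 1024.225 kg m⁻³.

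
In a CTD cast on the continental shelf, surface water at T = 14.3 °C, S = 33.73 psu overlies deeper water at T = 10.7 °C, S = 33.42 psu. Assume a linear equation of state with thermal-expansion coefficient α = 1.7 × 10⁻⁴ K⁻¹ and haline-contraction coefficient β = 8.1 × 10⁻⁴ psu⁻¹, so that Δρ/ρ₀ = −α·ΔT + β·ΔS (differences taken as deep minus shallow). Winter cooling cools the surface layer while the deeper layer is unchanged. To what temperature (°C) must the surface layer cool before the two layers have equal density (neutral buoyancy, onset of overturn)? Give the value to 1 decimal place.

Neutral buoyancy requires Δρ = 0, i.e. −α(T_deep − T_surf′) + β(S_deep − S_surf) = 0.
T_surf′ = T_deep − (β/α)·ΔS = 10.7 − (8.1 × 10⁻⁴/1.7 × 10⁻⁴)·(-0.31) = 12.177 °C.
Cooling required: 14.3 − (12.177) = 2.123 °C.

12.2 °C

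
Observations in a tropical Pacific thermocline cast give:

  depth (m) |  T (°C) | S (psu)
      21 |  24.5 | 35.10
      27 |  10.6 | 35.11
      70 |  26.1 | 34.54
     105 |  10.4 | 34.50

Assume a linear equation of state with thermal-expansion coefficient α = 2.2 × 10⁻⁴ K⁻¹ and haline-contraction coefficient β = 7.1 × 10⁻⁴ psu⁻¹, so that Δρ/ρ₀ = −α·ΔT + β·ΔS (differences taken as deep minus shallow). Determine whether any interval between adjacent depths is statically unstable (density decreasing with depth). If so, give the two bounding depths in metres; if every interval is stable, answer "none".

27–70 m

Evaluate Δρ/ρ₀ = −αΔT + βΔS across each adjacent pair:
  21–27 m: −αΔT+βΔS = −(2.2 × 10⁻⁴)(-13.9)+(7.1 × 10⁻⁴)(+0.01) = 3.1 × 10⁻³ → stable
  27–70 m: −αΔT+βΔS = −(2.2 × 10⁻⁴)(+15.5)+(7.1 × 10⁻⁴)(-0.57) = -3.8 × 10⁻³ → UNSTABLE
  70–105 m: −αΔT+βΔS = −(2.2 × 10⁻⁴)(-15.7)+(7.1 × 10⁻⁴)(-0.04) = 3.4 × 10⁻³ → stable
The 27–70 m interval has Δρ < 0: lighter water underlies denser water.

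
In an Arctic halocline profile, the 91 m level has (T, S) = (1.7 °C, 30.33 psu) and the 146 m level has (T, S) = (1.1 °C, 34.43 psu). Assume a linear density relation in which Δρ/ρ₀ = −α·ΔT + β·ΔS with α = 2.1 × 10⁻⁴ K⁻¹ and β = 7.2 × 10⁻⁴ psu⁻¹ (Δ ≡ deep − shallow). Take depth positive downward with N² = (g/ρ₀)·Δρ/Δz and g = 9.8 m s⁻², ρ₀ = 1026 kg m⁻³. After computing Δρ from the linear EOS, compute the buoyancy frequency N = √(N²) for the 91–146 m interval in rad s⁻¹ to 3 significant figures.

0.0234 rad s⁻¹

ΔT = -0.6 K, ΔS = +4.10 psu (deep − shallow).
Δρ/ρ₀ = −αΔT + βΔS = 1.26 × 10⁻⁴ + 2.952 × 10⁻³ = 3.078 × 10⁻³, so Δρ ≈ 3.158 kg m⁻³.
N² = (g/ρ₀)·Δρ/Δz = g·(Δρ/ρ₀)/Δz = 9.8 × 3.078 × 10⁻³ / 55 = 5.4844 × 10⁻⁴ s⁻².
N = √(5.4844 × 10⁻⁴) = 0.023419 rad s⁻¹ ≈ 0.0234 rad s⁻¹.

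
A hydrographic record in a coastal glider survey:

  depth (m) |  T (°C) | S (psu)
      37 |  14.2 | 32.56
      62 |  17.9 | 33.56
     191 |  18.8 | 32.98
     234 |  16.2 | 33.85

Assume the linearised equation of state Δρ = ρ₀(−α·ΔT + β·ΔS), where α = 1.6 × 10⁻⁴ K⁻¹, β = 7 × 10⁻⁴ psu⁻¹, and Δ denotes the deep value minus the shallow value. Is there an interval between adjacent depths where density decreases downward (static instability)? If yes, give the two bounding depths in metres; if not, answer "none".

Evaluate Δρ/ρ₀ = −αΔT + βΔS across each adjacent pair:
  37–62 m: −αΔT+βΔS = −(1.6 × 10⁻⁴)(+3.7)+(7 × 10⁻⁴)(+1.00) = 1.1 × 10⁻⁴ → stable
  62–191 m: −αΔT+βΔS = −(1.6 × 10⁻⁴)(+0.9)+(7 × 10⁻⁴)(-0.58) = -5.5 × 10⁻⁴ → UNSTABLE
  191–234 m: −αΔT+βΔS = −(1.6 × 10⁻⁴)(-2.6)+(7 × 10⁻⁴)(+0.87) = 1.0 × 10⁻³ → stable
The 62–191 m interval has Δρ < 0: lighter water underlies denser water.

62–191 m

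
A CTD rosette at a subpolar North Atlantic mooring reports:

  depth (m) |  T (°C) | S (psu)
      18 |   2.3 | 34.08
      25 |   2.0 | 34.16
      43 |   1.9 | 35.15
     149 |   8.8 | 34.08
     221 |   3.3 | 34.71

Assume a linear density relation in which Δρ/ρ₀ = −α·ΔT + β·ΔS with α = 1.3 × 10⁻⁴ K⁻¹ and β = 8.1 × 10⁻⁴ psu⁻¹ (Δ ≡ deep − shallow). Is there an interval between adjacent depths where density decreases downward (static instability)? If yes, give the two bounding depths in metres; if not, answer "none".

Evaluate Δρ/ρ₀ = −αΔT + βΔS across each adjacent pair:
  18–25 m: −αΔT+βΔS = −(1.3 × 10⁻⁴)(-0.3)+(8.1 × 10⁻⁴)(+0.08) = 1.0 × 10⁻⁴ → stable
  25–43 m: −αΔT+βΔS = −(1.3 × 10⁻⁴)(-0.1)+(8.1 × 10⁻⁴)(+0.99) = 8.1 × 10⁻⁴ → stable
  43–149 m: −αΔT+βΔS = −(1.3 × 10⁻⁴)(+6.9)+(8.1 × 10⁻⁴)(-1.07) = -1.8 × 10⁻³ → UNSTABLE
  149–221 m: −αΔT+βΔS = −(1.3 × 10⁻⁴)(-5.5)+(8.1 × 10⁻⁴)(+0.63) = 1.2 × 10⁻³ → stable
The 43–149 m interval has Δρ < 0: lighter water underlies denser water.

43–149 m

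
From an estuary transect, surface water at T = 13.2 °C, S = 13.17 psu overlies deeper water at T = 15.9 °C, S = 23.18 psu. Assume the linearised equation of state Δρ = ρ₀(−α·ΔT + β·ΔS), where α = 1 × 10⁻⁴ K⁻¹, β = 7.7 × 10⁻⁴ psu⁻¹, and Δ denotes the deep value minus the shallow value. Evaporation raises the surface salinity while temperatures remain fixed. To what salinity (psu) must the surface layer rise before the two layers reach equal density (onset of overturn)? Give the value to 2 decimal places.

22.83 psu

Neutral buoyancy requires −α(T_deep − T_surf) + β(S_deep − S_surf′) = 0.
S_surf′ = S_deep − (α/β)·ΔT = 23.18 − (1 × 10⁻⁴/7.7 × 10⁻⁴)·(+2.7) = 22.8294 psu.
Increase required: 22.8294 − 13.17 = 9.6594 psu.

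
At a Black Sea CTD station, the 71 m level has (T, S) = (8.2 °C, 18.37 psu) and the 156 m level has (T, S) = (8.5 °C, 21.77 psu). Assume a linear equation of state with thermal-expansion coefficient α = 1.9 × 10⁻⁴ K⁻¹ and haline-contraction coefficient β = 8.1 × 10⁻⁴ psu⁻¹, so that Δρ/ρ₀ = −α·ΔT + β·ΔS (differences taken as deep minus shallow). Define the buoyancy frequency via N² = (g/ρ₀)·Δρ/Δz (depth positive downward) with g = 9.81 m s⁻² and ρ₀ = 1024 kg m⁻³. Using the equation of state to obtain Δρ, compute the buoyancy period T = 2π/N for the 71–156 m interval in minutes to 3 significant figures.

5.94 min

ΔT = +0.3 K, ΔS = +3.40 psu (deep − shallow).
Δρ/ρ₀ = −αΔT + βΔS = -5.70 × 10⁻⁵ + 2.754 × 10⁻³ = 2.697 × 10⁻³, so Δρ ≈ 2.762 kg m⁻³.
N² = (g/ρ₀)·Δρ/Δz = g·(Δρ/ρ₀)/Δz = 9.81 × 2.697 × 10⁻³ / 85 = 3.1127 × 10⁻⁴ s⁻².
N = √(3.1127 × 10⁻⁴) = 0.017643 rad s⁻¹ → T = 2π/N = 356.13 s = 5.9355 min ≈ 5.94 min.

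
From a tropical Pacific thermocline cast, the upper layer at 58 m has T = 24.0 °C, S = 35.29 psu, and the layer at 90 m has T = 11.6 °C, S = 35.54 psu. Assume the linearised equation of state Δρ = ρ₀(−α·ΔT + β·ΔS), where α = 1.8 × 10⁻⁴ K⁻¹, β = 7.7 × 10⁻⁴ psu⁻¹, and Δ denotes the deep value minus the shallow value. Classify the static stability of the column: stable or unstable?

ΔT = 11.6 − 24.0 = -12.4 K and ΔS = 35.54 − 35.29 = +0.25 psu (deep − shallow).
−αΔT = 2.232 × 10⁻³; βΔS = 1.925 × 10⁻⁴; sum Δρ/ρ₀ = 2.4245 × 10⁻³.
Δρ/ρ₀ > 0, so Δρ > 0: deeper water is denser → statically stable.

stable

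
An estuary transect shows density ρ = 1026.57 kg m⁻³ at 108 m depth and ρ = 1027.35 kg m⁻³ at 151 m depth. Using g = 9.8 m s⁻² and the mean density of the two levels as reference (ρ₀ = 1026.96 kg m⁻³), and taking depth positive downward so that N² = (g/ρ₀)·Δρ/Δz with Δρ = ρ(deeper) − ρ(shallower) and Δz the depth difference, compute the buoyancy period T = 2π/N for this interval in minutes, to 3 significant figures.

7.96 min

Δρ = 1027.35 − 1026.57 = 0.78 kg m⁻³ over Δz = 151 − 108 = 43 m.
N² = (9.8/1026.96) × (0.78/43) = 1.7310 × 10⁻⁴ s⁻².
N = √(1.7310 × 10⁻⁴) = 0.013157 rad s⁻¹, so T = 2π/N = 477.55 s = 7.9592 min ≈ 7.96 min.
A positive N² confirms static stability across the interval.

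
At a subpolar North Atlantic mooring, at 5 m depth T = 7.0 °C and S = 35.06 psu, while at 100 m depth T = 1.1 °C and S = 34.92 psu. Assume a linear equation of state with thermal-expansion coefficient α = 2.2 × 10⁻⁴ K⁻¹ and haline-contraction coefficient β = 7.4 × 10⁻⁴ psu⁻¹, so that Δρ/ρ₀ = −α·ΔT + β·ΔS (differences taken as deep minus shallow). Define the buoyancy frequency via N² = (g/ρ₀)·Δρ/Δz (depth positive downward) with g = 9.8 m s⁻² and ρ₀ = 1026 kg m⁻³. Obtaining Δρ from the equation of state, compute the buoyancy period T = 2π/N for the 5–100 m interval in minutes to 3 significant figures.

ΔT = -5.9 K, ΔS = -0.14 psu (deep − shallow).
Δρ/ρ₀ = −αΔT + βΔS = 1.298 × 10⁻³ − 1.036 × 10⁻⁴ = 1.1944 × 10⁻³, so Δρ ≈ 1.225 kg m⁻³.
N² = (g/ρ₀)·Δρ/Δz = g·(Δρ/ρ₀)/Δz = 9.8 × 1.1944 × 10⁻³ / 95 = 1.2321 × 10⁻⁴ s⁻².
N = √(1.2321 × 10⁻⁴) = 0.011100 rad s⁻¹ → T = 2π/N = 566.05 s = 9.4342 min ≈ 9.43 min.

9.43 min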